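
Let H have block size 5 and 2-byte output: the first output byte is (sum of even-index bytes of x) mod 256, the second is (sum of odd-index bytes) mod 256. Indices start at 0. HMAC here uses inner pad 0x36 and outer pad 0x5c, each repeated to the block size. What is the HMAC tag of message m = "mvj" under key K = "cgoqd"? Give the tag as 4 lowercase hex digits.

19de

Key "cgoqd" = 63 67 6f 71 64 is exactly B = 5 bytes: K' = 63 67 6f 71 64.
K' ⊕ ipad = 55 51 59 47 52.  K' ⊕ opad = 3f 3b 33 2d 38.
Inner input = (K'⊕ipad) ∥ m = 55 51 59 47 52 ∥ 6d 76 6a.
Inner hash: even-index sum = 374 mod 256 = 118; odd-index sum = 367 mod 256 = 111 → 76 6f.
Outer input = (K'⊕opad) ∥ inner = 3f 3b 33 2d 38 ∥ 76 6f.
Outer hash (tag): even-index sum = 281 mod 256 = 25; odd-index sum = 222 mod 256 = 222 → 19 de.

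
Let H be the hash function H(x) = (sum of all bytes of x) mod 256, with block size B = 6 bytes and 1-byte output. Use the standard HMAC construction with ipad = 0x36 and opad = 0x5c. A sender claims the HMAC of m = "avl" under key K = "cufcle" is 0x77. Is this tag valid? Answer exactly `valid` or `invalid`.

Key "cufcle" = 63 75 66 63 6c 65 is exactly B = 6 bytes: K' = 63 75 66 63 6c 65.
K' ⊕ ipad = 55 43 50 55 5a 53; K' ⊕ opad = 3f 29 3a 3f 30 39.
Inner hash: sum = 85+67+80+85+90+83+97+118+108 = 813; mod 256 = 45 → 2d.
Outer hash (recomputed tag): sum = 63+41+58+63+48+57+45 = 375; mod 256 = 119 → 77.
Recomputed tag = 77; claimed = 77 → match.

valid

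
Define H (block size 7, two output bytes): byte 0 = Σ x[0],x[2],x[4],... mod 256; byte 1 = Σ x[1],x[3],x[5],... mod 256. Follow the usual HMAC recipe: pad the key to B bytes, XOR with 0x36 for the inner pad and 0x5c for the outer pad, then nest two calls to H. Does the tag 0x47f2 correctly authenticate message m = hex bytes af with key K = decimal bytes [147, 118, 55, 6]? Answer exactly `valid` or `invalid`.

valid

Key decimal bytes [147, 118, 55, 6] = 93 76 37 06 is 4 bytes ≤ B = 7; zero-pad to 7 bytes: K' = 93 76 37 06 00 00 00.
K' ⊕ ipad = a5 40 01 30 36 36 36; K' ⊕ opad = cf 2a 6b 5a 5c 5c 5c.
Inner hash: even-index sum = 274 mod 256 = 18; odd-index sum = 341 mod 256 = 85 → 12 55.
Outer hash (recomputed tag): even-index sum = 583 mod 256 = 71; odd-index sum = 242 mod 256 = 242 → 47 f2.
Recomputed tag = 47f2; claimed = 47f2 → match.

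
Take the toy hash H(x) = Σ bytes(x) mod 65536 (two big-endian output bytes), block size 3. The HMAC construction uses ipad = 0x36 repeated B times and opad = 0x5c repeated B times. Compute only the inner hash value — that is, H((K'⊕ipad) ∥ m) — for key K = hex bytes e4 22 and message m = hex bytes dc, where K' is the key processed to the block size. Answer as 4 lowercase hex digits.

01f8

Key hex bytes e4 22 is 2 bytes ≤ B = 3; zero-pad to 3 bytes: K' = e4 22 00.
K' ⊕ ipad = d2 14 36.
Inner input = d2 14 36 ∥ dc.
Inner hash: sum = 210+20+54+220 = 504 → 01 f8.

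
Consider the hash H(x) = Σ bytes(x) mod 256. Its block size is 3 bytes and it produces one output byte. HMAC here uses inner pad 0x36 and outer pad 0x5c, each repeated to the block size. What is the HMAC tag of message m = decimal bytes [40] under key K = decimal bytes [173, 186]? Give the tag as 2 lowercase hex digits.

b8

Key decimal bytes [173, 186] = ad ba is 2 bytes ≤ B = 3; zero-pad to 3 bytes: K' = ad ba 00.
K' ⊕ ipad = 9b 8c 36.  K' ⊕ opad = f1 e6 5c.
Inner input = (K'⊕ipad) ∥ m = 9b 8c 36 ∥ 28.
Inner hash: sum = 155+140+54+40 = 389; mod 256 = 133 → 85.
Outer input = (K'⊕opad) ∥ inner = f1 e6 5c ∥ 85.
Outer hash (tag): sum = 241+230+92+133 = 696; mod 256 = 184 → b8.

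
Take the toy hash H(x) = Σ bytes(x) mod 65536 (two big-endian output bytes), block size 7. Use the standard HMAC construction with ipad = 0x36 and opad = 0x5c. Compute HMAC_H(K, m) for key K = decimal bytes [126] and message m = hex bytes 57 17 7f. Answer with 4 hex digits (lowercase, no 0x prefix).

02c5

Key decimal bytes [126] = 7e is 1 byte ≤ B = 7; zero-pad to 7 bytes: K' = 7e 00 00 00 00 00 00.
K' ⊕ ipad = 48 36 36 36 36 36 36.  K' ⊕ opad = 22 5c 5c 5c 5c 5c 5c.
Inner input = (K'⊕ipad) ∥ m = 48 36 36 36 36 36 36 ∥ 57 17 7f.
Inner hash: sum = 72+54+54+54+54+54+54+87+23+127 = 633 → 02 79.
Outer input = (K'⊕opad) ∥ inner = 22 5c 5c 5c 5c 5c 5c ∥ 02 79.
Outer hash (tag): sum = 34+92+92+92+92+92+92+2+121 = 709 → 02 c5.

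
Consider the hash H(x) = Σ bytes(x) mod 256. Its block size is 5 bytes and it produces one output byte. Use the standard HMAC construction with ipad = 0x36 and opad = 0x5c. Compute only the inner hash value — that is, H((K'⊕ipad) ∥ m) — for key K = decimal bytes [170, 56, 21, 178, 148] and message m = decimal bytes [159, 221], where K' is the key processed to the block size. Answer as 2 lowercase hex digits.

Key decimal bytes [170, 56, 21, 178, 148] = aa 38 15 b2 94 is exactly B = 5 bytes: K' = aa 38 15 b2 94.
K' ⊕ ipad = 9c 0e 23 84 a2.
Inner input = 9c 0e 23 84 a2 ∥ 9f dd.
Inner hash: sum = 156+14+35+132+162+159+221 = 879; mod 256 = 111 → 6f.

6f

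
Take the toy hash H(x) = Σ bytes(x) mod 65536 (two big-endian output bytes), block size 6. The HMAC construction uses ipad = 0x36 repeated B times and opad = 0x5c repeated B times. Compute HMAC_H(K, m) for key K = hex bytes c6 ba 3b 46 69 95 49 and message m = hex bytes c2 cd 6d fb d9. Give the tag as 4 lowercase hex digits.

Key hex bytes c6 ba 3b 46 69 95 49 is 7 bytes > B = 6, so hash it first: H(key) = 03 48, then zero-pad to 6 bytes: K' = 03 48 00 00 00 00.
K' ⊕ ipad = 35 7e 36 36 36 36.  K' ⊕ opad = 5f 14 5c 5c 5c 5c.
Inner input = (K'⊕ipad) ∥ m = 35 7e 36 36 36 36 ∥ c2 cd 6d fb d9.
Inner hash: sum = 53+126+54+54+54+54+194+205+109+251+217 = 1371 → 05 5b.
Outer input = (K'⊕opad) ∥ inner = 5f 14 5c 5c 5c 5c ∥ 05 5b.
Outer hash (tag): sum = 95+20+92+92+92+92+5+91 = 579 → 02 43.

0243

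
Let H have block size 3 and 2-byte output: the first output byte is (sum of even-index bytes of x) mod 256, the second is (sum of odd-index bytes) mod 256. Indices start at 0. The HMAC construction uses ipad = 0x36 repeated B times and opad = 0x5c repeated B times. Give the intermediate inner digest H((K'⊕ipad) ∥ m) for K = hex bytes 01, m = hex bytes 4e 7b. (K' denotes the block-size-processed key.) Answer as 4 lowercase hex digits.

e884

Key hex bytes 01 is 1 byte ≤ B = 3; zero-pad to 3 bytes: K' = 01 00 00.
K' ⊕ ipad = 37 36 36.
Inner input = 37 36 36 ∥ 4e 7b.
Inner hash: even-index sum = 232 mod 256 = 232; odd-index sum = 132 mod 256 = 132 → e8 84.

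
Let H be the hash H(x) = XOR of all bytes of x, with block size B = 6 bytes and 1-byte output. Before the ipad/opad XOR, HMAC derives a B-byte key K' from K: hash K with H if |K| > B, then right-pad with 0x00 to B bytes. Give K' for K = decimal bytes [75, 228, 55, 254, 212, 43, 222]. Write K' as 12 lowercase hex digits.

|K| = 7 > B = 6, so first hash the key.
H(K): XOR 4b⊕e4⊕37⊕fe⊕d4⊕2b⊕de = 47.
Zero-pad H(K) = 47 to 6 bytes: K' = 47 00 00 00 00 00.

470000000000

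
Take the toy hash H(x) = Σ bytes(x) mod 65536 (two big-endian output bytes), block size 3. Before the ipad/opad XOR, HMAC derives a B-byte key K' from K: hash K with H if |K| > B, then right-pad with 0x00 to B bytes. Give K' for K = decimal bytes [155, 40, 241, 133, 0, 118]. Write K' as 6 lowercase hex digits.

|K| = 6 > B = 3, so first hash the key.
H(K): sum = 155+40+241+133+0+118 = 687 → 02 af.
Zero-pad H(K) = 02 af to 3 bytes: K' = 02 af 00.

02af00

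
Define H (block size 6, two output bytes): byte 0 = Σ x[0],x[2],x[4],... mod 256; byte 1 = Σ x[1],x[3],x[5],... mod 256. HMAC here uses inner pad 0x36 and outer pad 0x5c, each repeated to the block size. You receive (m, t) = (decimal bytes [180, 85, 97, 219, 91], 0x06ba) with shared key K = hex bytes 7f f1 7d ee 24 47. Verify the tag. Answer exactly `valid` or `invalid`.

invalid

Key hex bytes 7f f1 7d ee 24 47 is exactly B = 6 bytes: K' = 7f f1 7d ee 24 47.
K' ⊕ ipad = 49 c7 4b d8 12 71; K' ⊕ opad = 23 ad 21 b2 78 1b.
Inner hash: even-index sum = 534 mod 256 = 22; odd-index sum = 832 mod 256 = 64 → 16 40.
Outer hash (recomputed tag): even-index sum = 210 mod 256 = 210; odd-index sum = 442 mod 256 = 186 → d2 ba.
Recomputed tag = d2ba; claimed = 06ba → mismatch.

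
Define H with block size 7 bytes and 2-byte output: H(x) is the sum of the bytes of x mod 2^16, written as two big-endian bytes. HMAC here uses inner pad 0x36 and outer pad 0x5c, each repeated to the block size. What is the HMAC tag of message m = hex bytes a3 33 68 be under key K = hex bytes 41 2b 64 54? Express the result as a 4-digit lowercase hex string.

02d1

Key hex bytes 41 2b 64 54 is 4 bytes ≤ B = 7; zero-pad to 7 bytes: K' = 41 2b 64 54 00 00 00.
K' ⊕ ipad = 77 1d 52 62 36 36 36.  K' ⊕ opad = 1d 77 38 08 5c 5c 5c.
Inner input = (K'⊕ipad) ∥ m = 77 1d 52 62 36 36 36 ∥ a3 33 68 be.
Inner hash: sum = 119+29+82+98+54+54+54+163+51+104+190 = 998 → 03 e6.
Outer input = (K'⊕opad) ∥ inner = 1d 77 38 08 5c 5c 5c ∥ 03 e6.
Outer hash (tag): sum = 29+119+56+8+92+92+92+3+230 = 721 → 02 d1.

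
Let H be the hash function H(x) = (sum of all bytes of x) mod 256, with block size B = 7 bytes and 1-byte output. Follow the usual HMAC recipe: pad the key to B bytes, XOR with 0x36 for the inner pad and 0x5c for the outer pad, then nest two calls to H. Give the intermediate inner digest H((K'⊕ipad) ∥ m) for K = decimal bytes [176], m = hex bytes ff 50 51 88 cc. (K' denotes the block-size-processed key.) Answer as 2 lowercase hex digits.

Key decimal bytes [176] = b0 is 1 byte ≤ B = 7; zero-pad to 7 bytes: K' = b0 00 00 00 00 00 00.
K' ⊕ ipad = 86 36 36 36 36 36 36.
Inner input = 86 36 36 36 36 36 36 ∥ ff 50 51 88 cc.
Inner hash: sum = 134+54+54+54+54+54+54+255+80+81+136+204 = 1214; mod 256 = 190 → be.

be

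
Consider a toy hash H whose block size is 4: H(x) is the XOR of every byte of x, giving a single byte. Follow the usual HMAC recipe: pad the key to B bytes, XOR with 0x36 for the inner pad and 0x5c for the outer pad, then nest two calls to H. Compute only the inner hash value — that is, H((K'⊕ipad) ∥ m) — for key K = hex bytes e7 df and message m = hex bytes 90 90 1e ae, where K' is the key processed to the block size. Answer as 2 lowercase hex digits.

Key hex bytes e7 df is 2 bytes ≤ B = 4; zero-pad to 4 bytes: K' = e7 df 00 00.
K' ⊕ ipad = d1 e9 36 36.
Inner input = d1 e9 36 36 ∥ 90 90 1e ae.
Inner hash: XOR d1⊕e9⊕36⊕36⊕90⊕90⊕1e⊕ae = 88.

88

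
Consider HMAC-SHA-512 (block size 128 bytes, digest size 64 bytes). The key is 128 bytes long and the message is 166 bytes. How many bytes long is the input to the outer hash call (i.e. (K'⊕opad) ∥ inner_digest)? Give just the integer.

192

Key is 128 ≤ 128 bytes, zero-padded: |K'| = 128.
Outer input = (K'⊕opad) ∥ H(inner) → 128 + 64 = 192 bytes.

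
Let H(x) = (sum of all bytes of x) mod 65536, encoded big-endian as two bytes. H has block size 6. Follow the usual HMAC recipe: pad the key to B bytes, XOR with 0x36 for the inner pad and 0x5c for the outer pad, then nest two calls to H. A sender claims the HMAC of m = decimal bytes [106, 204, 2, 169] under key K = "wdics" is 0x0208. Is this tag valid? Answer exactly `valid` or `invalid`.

Key "wdics" = 77 64 69 63 73 is 5 bytes ≤ B = 6; zero-pad to 6 bytes: K' = 77 64 69 63 73 00.
K' ⊕ ipad = 41 52 5f 55 45 36; K' ⊕ opad = 2b 38 35 3f 2f 5c.
Inner hash: sum = 65+82+95+85+69+54+106+204+2+169 = 931 → 03 a3.
Outer hash (recomputed tag): sum = 43+56+53+63+47+92+3+163 = 520 → 02 08.
Recomputed tag = 0208; claimed = 0208 → match.

valid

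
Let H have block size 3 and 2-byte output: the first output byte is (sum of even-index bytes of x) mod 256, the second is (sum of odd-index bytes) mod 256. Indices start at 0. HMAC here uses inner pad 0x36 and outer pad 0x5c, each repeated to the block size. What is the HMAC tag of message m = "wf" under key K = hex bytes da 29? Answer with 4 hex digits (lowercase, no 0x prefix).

Key hex bytes da 29 is 2 bytes ≤ B = 3; zero-pad to 3 bytes: K' = da 29 00.
K' ⊕ ipad = ec 1f 36.  K' ⊕ opad = 86 75 5c.
Inner input = (K'⊕ipad) ∥ m = ec 1f 36 ∥ 77 66.
Inner hash: even-index sum = 392 mod 256 = 136; odd-index sum = 150 mod 256 = 150 → 88 96.
Outer input = (K'⊕opad) ∥ inner = 86 75 5c ∥ 88 96.
Outer hash (tag): even-index sum = 376 mod 256 = 120; odd-index sum = 253 mod 256 = 253 → 78 fd.

78fd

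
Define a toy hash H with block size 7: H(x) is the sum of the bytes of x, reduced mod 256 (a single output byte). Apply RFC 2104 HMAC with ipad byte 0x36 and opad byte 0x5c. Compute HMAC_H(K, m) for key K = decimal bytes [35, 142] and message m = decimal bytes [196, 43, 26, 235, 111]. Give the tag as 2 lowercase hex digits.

Key decimal bytes [35, 142] = 23 8e is 2 bytes ≤ B = 7; zero-pad to 7 bytes: K' = 23 8e 00 00 00 00 00.
K' ⊕ ipad = 15 b8 36 36 36 36 36.  K' ⊕ opad = 7f d2 5c 5c 5c 5c 5c.
Inner input = (K'⊕ipad) ∥ m = 15 b8 36 36 36 36 36 ∥ c4 2b 1a eb 6f.
Inner hash: sum = 21+184+54+54+54+54+54+196+43+26+235+111 = 1086; mod 256 = 62 → 3e.
Outer input = (K'⊕opad) ∥ inner = 7f d2 5c 5c 5c 5c 5c ∥ 3e.
Outer hash (tag): sum = 127+210+92+92+92+92+92+62 = 859; mod 256 = 91 → 5b.

5b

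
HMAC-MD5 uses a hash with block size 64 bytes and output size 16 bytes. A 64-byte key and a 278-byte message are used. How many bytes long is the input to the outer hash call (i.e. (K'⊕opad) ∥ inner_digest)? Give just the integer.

80

Key is 64 ≤ 64 bytes, zero-padded: |K'| = 64.
Outer input = (K'⊕opad) ∥ H(inner) → 64 + 16 = 80 bytes.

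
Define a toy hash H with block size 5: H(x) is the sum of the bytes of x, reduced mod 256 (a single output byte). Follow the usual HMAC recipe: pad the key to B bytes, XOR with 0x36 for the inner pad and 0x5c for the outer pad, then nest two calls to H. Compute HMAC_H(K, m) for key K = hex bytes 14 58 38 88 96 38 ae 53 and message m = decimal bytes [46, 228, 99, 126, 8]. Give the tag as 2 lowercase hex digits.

b7

Key hex bytes 14 58 38 88 96 38 ae 53 is 8 bytes > B = 5, so hash it first: H(key) = fb, then zero-pad to 5 bytes: K' = fb 00 00 00 00.
K' ⊕ ipad = cd 36 36 36 36.  K' ⊕ opad = a7 5c 5c 5c 5c.
Inner input = (K'⊕ipad) ∥ m = cd 36 36 36 36 ∥ 2e e4 63 7e 08.
Inner hash: sum = 205+54+54+54+54+46+228+99+126+8 = 928; mod 256 = 160 → a0.
Outer input = (K'⊕opad) ∥ inner = a7 5c 5c 5c 5c ∥ a0.
Outer hash (tag): sum = 167+92+92+92+92+160 = 695; mod 256 = 183 → b7.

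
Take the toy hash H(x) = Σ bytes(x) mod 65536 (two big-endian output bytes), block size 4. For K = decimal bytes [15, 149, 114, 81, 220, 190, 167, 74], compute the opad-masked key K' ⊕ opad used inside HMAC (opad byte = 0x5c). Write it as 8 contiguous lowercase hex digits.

Key decimal bytes [15, 149, 114, 81, 220, 190, 167, 74] = 0f 95 72 51 dc be a7 4a is 8 bytes > B = 4, so hash it first: H(key) = 03 f2, then zero-pad to 4 bytes: K' = 03 f2 00 00.
XOR each byte with 0x5c: 03⊕5c=5f, f2⊕5c=ae, 00⊕5c=5c, 00⊕5c=5c.

5fae5c5c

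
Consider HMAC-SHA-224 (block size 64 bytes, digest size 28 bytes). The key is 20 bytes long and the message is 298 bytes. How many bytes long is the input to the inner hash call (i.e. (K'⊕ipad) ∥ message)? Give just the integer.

362

Key is 20 ≤ 64 bytes, zero-padded: |K'| = 64.
Inner input = (K'⊕ipad) ∥ m → 64 + 298 = 362 bytes.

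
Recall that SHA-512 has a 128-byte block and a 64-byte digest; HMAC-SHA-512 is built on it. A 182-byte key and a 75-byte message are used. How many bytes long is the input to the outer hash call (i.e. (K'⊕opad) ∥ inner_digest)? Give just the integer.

192

Key is 182 > 128 bytes, so it is hashed to 64 bytes then zero-padded to 128: |K'| = 128.
Outer input = (K'⊕opad) ∥ H(inner) → 128 + 64 = 192 bytes.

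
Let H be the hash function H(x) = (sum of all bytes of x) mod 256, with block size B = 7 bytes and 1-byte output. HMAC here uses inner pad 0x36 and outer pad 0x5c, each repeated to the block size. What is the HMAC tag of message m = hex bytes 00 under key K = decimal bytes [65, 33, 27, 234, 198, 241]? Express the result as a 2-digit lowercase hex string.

be

Key decimal bytes [65, 33, 27, 234, 198, 241] = 41 21 1b ea c6 f1 is 6 bytes ≤ B = 7; zero-pad to 7 bytes: K' = 41 21 1b ea c6 f1 00.
K' ⊕ ipad = 77 17 2d dc f0 c7 36.  K' ⊕ opad = 1d 7d 47 b6 9a ad 5c.
Inner input = (K'⊕ipad) ∥ m = 77 17 2d dc f0 c7 36 ∥ 00.
Inner hash: sum = 119+23+45+220+240+199+54+0 = 900; mod 256 = 132 → 84.
Outer input = (K'⊕opad) ∥ inner = 1d 7d 47 b6 9a ad 5c ∥ 84.
Outer hash (tag): sum = 29+125+71+182+154+173+92+132 = 958; mod 256 = 190 → be.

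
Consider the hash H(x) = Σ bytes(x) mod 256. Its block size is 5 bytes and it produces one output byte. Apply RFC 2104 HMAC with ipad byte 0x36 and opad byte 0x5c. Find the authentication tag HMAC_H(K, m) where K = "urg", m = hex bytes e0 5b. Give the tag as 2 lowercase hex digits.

Key "urg" = 75 72 67 is 3 bytes ≤ B = 5; zero-pad to 5 bytes: K' = 75 72 67 00 00.
K' ⊕ ipad = 43 44 51 36 36.  K' ⊕ opad = 29 2e 3b 5c 5c.
Inner input = (K'⊕ipad) ∥ m = 43 44 51 36 36 ∥ e0 5b.
Inner hash: sum = 67+68+81+54+54+224+91 = 639; mod 256 = 127 → 7f.
Outer input = (K'⊕opad) ∥ inner = 29 2e 3b 5c 5c ∥ 7f.
Outer hash (tag): sum = 41+46+59+92+92+127 = 457; mod 256 = 201 → c9.

c9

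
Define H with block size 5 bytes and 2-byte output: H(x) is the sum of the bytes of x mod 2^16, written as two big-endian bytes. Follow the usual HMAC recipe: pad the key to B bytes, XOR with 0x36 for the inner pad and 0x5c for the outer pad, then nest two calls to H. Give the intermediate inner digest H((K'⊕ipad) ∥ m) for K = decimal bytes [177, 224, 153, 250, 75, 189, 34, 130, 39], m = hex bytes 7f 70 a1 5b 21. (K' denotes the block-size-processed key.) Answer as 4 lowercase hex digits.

03a1

Key decimal bytes [177, 224, 153, 250, 75, 189, 34, 130, 39] = b1 e0 99 fa 4b bd 22 82 27 is 9 bytes > B = 5, so hash it first: H(key) = 04 f7, then zero-pad to 5 bytes: K' = 04 f7 00 00 00.
K' ⊕ ipad = 32 c1 36 36 36.
Inner input = 32 c1 36 36 36 ∥ 7f 70 a1 5b 21.
Inner hash: sum = 50+193+54+54+54+127+112+161+91+33 = 929 → 03 a1.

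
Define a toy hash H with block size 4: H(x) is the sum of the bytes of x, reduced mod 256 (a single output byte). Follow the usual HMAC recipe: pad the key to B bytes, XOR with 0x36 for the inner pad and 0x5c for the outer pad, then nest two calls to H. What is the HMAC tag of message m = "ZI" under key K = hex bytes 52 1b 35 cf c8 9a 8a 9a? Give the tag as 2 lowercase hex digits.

Key hex bytes 52 1b 35 cf c8 9a 8a 9a is 8 bytes > B = 4, so hash it first: H(key) = f7, then zero-pad to 4 bytes: K' = f7 00 00 00.
K' ⊕ ipad = c1 36 36 36.  K' ⊕ opad = ab 5c 5c 5c.
Inner input = (K'⊕ipad) ∥ m = c1 36 36 36 ∥ 5a 49.
Inner hash: sum = 193+54+54+54+90+73 = 518; mod 256 = 6 → 06.
Outer input = (K'⊕opad) ∥ inner = ab 5c 5c 5c ∥ 06.
Outer hash (tag): sum = 171+92+92+92+6 = 453; mod 256 = 197 → c5.

c5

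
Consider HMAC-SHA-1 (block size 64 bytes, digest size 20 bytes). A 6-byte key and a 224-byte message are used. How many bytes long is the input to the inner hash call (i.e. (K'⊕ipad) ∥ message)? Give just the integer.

288

Key is 6 ≤ 64 bytes, zero-padded: |K'| = 64.
Inner input = (K'⊕ipad) ∥ m → 64 + 224 = 288 bytes.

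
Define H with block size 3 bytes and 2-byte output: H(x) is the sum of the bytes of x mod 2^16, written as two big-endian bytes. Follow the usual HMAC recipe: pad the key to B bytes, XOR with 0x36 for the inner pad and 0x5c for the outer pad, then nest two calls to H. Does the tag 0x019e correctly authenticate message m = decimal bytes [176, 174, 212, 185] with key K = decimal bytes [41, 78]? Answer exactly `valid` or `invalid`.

Key decimal bytes [41, 78] = 29 4e is 2 bytes ≤ B = 3; zero-pad to 3 bytes: K' = 29 4e 00.
K' ⊕ ipad = 1f 78 36; K' ⊕ opad = 75 12 5c.
Inner hash: sum = 31+120+54+176+174+212+185 = 952 → 03 b8.
Outer hash (recomputed tag): sum = 117+18+92+3+184 = 414 → 01 9e.
Recomputed tag = 019e; claimed = 019e → match.

valid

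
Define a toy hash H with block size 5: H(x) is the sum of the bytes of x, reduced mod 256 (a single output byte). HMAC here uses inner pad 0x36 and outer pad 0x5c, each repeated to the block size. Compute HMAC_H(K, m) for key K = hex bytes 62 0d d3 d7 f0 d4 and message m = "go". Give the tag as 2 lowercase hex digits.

Key hex bytes 62 0d d3 d7 f0 d4 is 6 bytes > B = 5, so hash it first: H(key) = dd, then zero-pad to 5 bytes: K' = dd 00 00 00 00.
K' ⊕ ipad = eb 36 36 36 36.  K' ⊕ opad = 81 5c 5c 5c 5c.
Inner input = (K'⊕ipad) ∥ m = eb 36 36 36 36 ∥ 67 6f.
Inner hash: sum = 235+54+54+54+54+103+111 = 665; mod 256 = 153 → 99.
Outer input = (K'⊕opad) ∥ inner = 81 5c 5c 5c 5c ∥ 99.
Outer hash (tag): sum = 129+92+92+92+92+153 = 650; mod 256 = 138 → 8a.

8a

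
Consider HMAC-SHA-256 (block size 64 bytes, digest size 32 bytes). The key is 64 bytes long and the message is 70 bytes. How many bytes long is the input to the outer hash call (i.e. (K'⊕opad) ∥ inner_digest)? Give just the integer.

96

Key is 64 ≤ 64 bytes, zero-padded: |K'| = 64.
Outer input = (K'⊕opad) ∥ H(inner) → 64 + 32 = 96 bytes.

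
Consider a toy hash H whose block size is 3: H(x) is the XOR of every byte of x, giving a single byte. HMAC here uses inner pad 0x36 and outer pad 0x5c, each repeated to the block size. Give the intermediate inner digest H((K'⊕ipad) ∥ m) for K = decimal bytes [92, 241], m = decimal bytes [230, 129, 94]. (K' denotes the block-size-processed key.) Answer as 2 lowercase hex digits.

a2

Key decimal bytes [92, 241] = 5c f1 is 2 bytes ≤ B = 3; zero-pad to 3 bytes: K' = 5c f1 00.
K' ⊕ ipad = 6a c7 36.
Inner input = 6a c7 36 ∥ e6 81 5e.
Inner hash: XOR 6a⊕c7⊕36⊕e6⊕81⊕5e = a2.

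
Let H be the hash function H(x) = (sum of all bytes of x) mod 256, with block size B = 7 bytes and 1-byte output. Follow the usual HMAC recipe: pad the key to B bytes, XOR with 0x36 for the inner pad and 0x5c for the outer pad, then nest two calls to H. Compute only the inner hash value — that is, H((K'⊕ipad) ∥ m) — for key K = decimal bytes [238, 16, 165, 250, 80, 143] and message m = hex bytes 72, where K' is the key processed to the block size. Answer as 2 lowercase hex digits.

Key decimal bytes [238, 16, 165, 250, 80, 143] = ee 10 a5 fa 50 8f is 6 bytes ≤ B = 7; zero-pad to 7 bytes: K' = ee 10 a5 fa 50 8f 00.
K' ⊕ ipad = d8 26 93 cc 66 b9 36.
Inner input = d8 26 93 cc 66 b9 36 ∥ 72.
Inner hash: sum = 216+38+147+204+102+185+54+114 = 1060; mod 256 = 36 → 24.

24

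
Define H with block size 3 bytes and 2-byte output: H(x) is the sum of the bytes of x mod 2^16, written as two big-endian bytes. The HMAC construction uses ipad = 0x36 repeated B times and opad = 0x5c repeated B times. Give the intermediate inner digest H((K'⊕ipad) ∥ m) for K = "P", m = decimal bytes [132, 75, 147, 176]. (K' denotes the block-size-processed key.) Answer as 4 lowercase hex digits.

02e4

Key "P" = 50 is 1 byte ≤ B = 3; zero-pad to 3 bytes: K' = 50 00 00.
K' ⊕ ipad = 66 36 36.
Inner input = 66 36 36 ∥ 84 4b 93 b0.
Inner hash: sum = 102+54+54+132+75+147+176 = 740 → 02 e4.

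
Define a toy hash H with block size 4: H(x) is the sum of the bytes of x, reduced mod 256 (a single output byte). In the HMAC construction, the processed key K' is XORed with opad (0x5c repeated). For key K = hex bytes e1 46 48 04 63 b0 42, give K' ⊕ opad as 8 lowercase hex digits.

Key hex bytes e1 46 48 04 63 b0 42 is 7 bytes > B = 4, so hash it first: H(key) = c8, then zero-pad to 4 bytes: K' = c8 00 00 00.
XOR each byte with 0x5c: c8⊕5c=94, 00⊕5c=5c, 00⊕5c=5c, 00⊕5c=5c.

945c5c5c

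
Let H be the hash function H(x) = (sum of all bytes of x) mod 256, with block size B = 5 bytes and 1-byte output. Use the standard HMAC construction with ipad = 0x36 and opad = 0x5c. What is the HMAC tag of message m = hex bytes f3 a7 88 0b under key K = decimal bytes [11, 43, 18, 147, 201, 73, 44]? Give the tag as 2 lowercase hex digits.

Key decimal bytes [11, 43, 18, 147, 201, 73, 44] = 0b 2b 12 93 c9 49 2c is 7 bytes > B = 5, so hash it first: H(key) = 19, then zero-pad to 5 bytes: K' = 19 00 00 00 00.
K' ⊕ ipad = 2f 36 36 36 36.  K' ⊕ opad = 45 5c 5c 5c 5c.
Inner input = (K'⊕ipad) ∥ m = 2f 36 36 36 36 ∥ f3 a7 88 0b.
Inner hash: sum = 47+54+54+54+54+243+167+136+11 = 820; mod 256 = 52 → 34.
Outer input = (K'⊕opad) ∥ inner = 45 5c 5c 5c 5c ∥ 34.
Outer hash (tag): sum = 69+92+92+92+92+52 = 489; mod 256 = 233 → e9.

e9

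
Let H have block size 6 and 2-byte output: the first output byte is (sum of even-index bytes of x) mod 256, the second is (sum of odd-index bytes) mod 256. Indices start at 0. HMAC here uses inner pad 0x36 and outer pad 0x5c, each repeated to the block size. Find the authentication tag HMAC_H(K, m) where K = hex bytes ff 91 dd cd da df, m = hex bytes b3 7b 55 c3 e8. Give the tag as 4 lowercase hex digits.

3aaa

Key hex bytes ff 91 dd cd da df is exactly B = 6 bytes: K' = ff 91 dd cd da df.
K' ⊕ ipad = c9 a7 eb fb ec e9.  K' ⊕ opad = a3 cd 81 91 86 83.
Inner input = (K'⊕ipad) ∥ m = c9 a7 eb fb ec e9 ∥ b3 7b 55 c3 e8.
Inner hash: even-index sum = 1168 mod 256 = 144; odd-index sum = 969 mod 256 = 201 → 90 c9.
Outer input = (K'⊕opad) ∥ inner = a3 cd 81 91 86 83 ∥ 90 c9.
Outer hash (tag): even-index sum = 570 mod 256 = 58; odd-index sum = 682 mod 256 = 170 → 3a aa.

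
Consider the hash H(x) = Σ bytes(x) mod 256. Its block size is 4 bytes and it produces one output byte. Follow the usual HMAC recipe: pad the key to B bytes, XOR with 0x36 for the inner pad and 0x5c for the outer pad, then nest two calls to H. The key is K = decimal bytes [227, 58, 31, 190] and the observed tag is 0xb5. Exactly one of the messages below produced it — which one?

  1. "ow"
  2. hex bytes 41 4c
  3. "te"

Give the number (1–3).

3

Key decimal bytes [227, 58, 31, 190] = e3 3a 1f be is exactly B = 4 bytes: K' = e3 3a 1f be.
K' ⊕ ipad = d5 0c 29 88; K' ⊕ opad = bf 66 43 e2.
m1: inner = H(d5 0c 29 88 6f 77) = 78; tag = H(bf 66 43 e2 78) = c2
m2: inner = H(d5 0c 29 88 41 4c) = 1f; tag = H(bf 66 43 e2 1f) = 69
m3: inner = H(d5 0c 29 88 74 65) = 6b; tag = H(bf 66 43 e2 6b) = b5 ← matches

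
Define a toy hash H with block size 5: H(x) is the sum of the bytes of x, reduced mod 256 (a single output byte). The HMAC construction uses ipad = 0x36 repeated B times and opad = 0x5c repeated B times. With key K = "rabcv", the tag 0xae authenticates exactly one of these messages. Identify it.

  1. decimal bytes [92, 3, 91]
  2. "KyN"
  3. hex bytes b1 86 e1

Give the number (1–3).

Key "rabcv" = 72 61 62 63 76 is exactly B = 5 bytes: K' = 72 61 62 63 76.
K' ⊕ ipad = 44 57 54 55 40; K' ⊕ opad = 2e 3d 3e 3f 2a.
m1: inner = H(44 57 54 55 40 5c 03 5b) = 3e; tag = H(2e 3d 3e 3f 2a 3e) = 50
m2: inner = H(44 57 54 55 40 4b 79 4e) = 96; tag = H(2e 3d 3e 3f 2a 96) = a8
m3: inner = H(44 57 54 55 40 b1 86 e1) = 9c; tag = H(2e 3d 3e 3f 2a 9c) = ae ← matches

3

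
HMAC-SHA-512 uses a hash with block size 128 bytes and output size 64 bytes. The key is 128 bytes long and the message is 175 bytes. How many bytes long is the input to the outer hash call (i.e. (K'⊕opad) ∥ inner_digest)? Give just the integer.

Key is 128 ≤ 128 bytes, zero-padded: |K'| = 128.
Outer input = (K'⊕opad) ∥ H(inner) → 128 + 64 = 192 bytes.

192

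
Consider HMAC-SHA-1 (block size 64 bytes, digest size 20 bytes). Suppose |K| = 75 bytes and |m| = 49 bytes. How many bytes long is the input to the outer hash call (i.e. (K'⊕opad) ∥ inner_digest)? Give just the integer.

84

Key is 75 > 64 bytes, so it is hashed to 20 bytes then zero-padded to 64: |K'| = 64.
Outer input = (K'⊕opad) ∥ H(inner) → 64 + 20 = 84 bytes.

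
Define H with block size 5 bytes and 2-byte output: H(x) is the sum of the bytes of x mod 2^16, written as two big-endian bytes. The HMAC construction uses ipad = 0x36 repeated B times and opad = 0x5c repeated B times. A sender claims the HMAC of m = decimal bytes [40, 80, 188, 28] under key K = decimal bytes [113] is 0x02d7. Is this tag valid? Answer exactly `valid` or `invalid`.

invalid

Key decimal bytes [113] = 71 is 1 byte ≤ B = 5; zero-pad to 5 bytes: K' = 71 00 00 00 00.
K' ⊕ ipad = 47 36 36 36 36; K' ⊕ opad = 2d 5c 5c 5c 5c.
Inner hash: sum = 71+54+54+54+54+40+80+188+28 = 623 → 02 6f.
Outer hash (recomputed tag): sum = 45+92+92+92+92+2+111 = 526 → 02 0e.
Recomputed tag = 020e; claimed = 02d7 → mismatch.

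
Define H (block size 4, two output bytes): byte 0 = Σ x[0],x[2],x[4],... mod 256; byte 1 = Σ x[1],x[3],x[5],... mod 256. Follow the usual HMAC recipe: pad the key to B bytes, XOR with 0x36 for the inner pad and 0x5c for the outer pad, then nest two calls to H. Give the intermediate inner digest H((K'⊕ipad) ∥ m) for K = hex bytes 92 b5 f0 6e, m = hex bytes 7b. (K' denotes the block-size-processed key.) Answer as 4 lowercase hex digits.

Key hex bytes 92 b5 f0 6e is exactly B = 4 bytes: K' = 92 b5 f0 6e.
K' ⊕ ipad = a4 83 c6 58.
Inner input = a4 83 c6 58 ∥ 7b.
Inner hash: even-index sum = 485 mod 256 = 229; odd-index sum = 219 mod 256 = 219 → e5 db.

e5db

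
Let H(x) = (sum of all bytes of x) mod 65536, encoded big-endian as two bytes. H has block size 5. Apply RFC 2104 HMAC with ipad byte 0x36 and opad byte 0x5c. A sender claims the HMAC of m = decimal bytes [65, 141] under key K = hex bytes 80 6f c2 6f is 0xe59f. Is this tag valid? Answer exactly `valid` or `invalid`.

invalid

Key hex bytes 80 6f c2 6f is 4 bytes ≤ B = 5; zero-pad to 5 bytes: K' = 80 6f c2 6f 00.
K' ⊕ ipad = b6 59 f4 59 36; K' ⊕ opad = dc 33 9e 33 5c.
Inner hash: sum = 182+89+244+89+54+65+141 = 864 → 03 60.
Outer hash (recomputed tag): sum = 220+51+158+51+92+3+96 = 671 → 02 9f.
Recomputed tag = 029f; claimed = e59f → mismatch.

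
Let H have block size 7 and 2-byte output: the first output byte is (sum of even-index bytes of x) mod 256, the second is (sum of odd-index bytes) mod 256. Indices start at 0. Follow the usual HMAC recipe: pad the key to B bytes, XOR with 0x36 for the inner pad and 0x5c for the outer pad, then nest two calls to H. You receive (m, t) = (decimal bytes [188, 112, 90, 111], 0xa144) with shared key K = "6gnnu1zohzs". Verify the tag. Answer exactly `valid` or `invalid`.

valid

Key "6gnnu1zohzs" = 36 67 6e 6e 75 31 7a 6f 68 7a 73 is 11 bytes > B = 7, so hash it first: H(key) = 6e ef, then zero-pad to 7 bytes: K' = 6e ef 00 00 00 00 00.
K' ⊕ ipad = 58 d9 36 36 36 36 36; K' ⊕ opad = 32 b3 5c 5c 5c 5c 5c.
Inner hash: even-index sum = 473 mod 256 = 217; odd-index sum = 603 mod 256 = 91 → d9 5b.
Outer hash (recomputed tag): even-index sum = 417 mod 256 = 161; odd-index sum = 580 mod 256 = 68 → a1 44.
Recomputed tag = a144; claimed = a144 → match.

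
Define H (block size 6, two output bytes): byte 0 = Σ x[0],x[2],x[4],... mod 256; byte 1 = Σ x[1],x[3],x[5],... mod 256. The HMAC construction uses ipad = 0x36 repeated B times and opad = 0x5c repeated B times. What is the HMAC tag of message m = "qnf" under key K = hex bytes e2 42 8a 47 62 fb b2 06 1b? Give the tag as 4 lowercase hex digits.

6f24

Key hex bytes e2 42 8a 47 62 fb b2 06 1b is 9 bytes > B = 6, so hash it first: H(key) = 9b 8a, then zero-pad to 6 bytes: K' = 9b 8a 00 00 00 00.
K' ⊕ ipad = ad bc 36 36 36 36.  K' ⊕ opad = c7 d6 5c 5c 5c 5c.
Inner input = (K'⊕ipad) ∥ m = ad bc 36 36 36 36 ∥ 71 6e 66.
Inner hash: even-index sum = 496 mod 256 = 240; odd-index sum = 406 mod 256 = 150 → f0 96.
Outer input = (K'⊕opad) ∥ inner = c7 d6 5c 5c 5c 5c ∥ f0 96.
Outer hash (tag): even-index sum = 623 mod 256 = 111; odd-index sum = 548 mod 256 = 36 → 6f 24.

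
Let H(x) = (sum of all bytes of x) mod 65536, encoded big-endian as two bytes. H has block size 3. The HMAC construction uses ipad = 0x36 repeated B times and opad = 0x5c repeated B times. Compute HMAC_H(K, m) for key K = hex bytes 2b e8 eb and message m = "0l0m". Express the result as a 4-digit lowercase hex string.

Key hex bytes 2b e8 eb is exactly B = 3 bytes: K' = 2b e8 eb.
K' ⊕ ipad = 1d de dd.  K' ⊕ opad = 77 b4 b7.
Inner input = (K'⊕ipad) ∥ m = 1d de dd ∥ 30 6c 30 6d.
Inner hash: sum = 29+222+221+48+108+48+109 = 785 → 03 11.
Outer input = (K'⊕opad) ∥ inner = 77 b4 b7 ∥ 03 11.
Outer hash (tag): sum = 119+180+183+3+17 = 502 → 01 f6.

01f6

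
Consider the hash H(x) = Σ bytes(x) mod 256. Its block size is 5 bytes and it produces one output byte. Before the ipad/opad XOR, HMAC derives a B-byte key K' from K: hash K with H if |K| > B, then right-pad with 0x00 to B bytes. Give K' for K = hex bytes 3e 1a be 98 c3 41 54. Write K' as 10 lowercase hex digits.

0600000000

|K| = 7 > B = 5, so first hash the key.
H(K): sum = 62+26+190+152+195+65+84 = 774; mod 256 = 6 → 06.
Zero-pad H(K) = 06 to 5 bytes: K' = 06 00 00 00 00.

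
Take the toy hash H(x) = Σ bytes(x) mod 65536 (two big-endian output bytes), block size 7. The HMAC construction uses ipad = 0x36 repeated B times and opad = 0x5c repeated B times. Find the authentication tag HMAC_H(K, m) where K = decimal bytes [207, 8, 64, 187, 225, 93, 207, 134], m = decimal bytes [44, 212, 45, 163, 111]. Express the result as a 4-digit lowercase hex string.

0332

Key decimal bytes [207, 8, 64, 187, 225, 93, 207, 134] = cf 08 40 bb e1 5d cf 86 is 8 bytes > B = 7, so hash it first: H(key) = 04 65, then zero-pad to 7 bytes: K' = 04 65 00 00 00 00 00.
K' ⊕ ipad = 32 53 36 36 36 36 36.  K' ⊕ opad = 58 39 5c 5c 5c 5c 5c.
Inner input = (K'⊕ipad) ∥ m = 32 53 36 36 36 36 36 ∥ 2c d4 2d a3 6f.
Inner hash: sum = 50+83+54+54+54+54+54+44+212+45+163+111 = 978 → 03 d2.
Outer input = (K'⊕opad) ∥ inner = 58 39 5c 5c 5c 5c 5c ∥ 03 d2.
Outer hash (tag): sum = 88+57+92+92+92+92+92+3+210 = 818 → 03 32.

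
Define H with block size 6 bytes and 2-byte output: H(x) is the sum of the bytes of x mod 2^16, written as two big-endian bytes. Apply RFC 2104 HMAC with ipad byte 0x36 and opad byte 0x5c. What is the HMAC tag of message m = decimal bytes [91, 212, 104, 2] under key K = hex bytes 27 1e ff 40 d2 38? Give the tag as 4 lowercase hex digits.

Key hex bytes 27 1e ff 40 d2 38 is exactly B = 6 bytes: K' = 27 1e ff 40 d2 38.
K' ⊕ ipad = 11 28 c9 76 e4 0e.  K' ⊕ opad = 7b 42 a3 1c 8e 64.
Inner input = (K'⊕ipad) ∥ m = 11 28 c9 76 e4 0e ∥ 5b d4 68 02.
Inner hash: sum = 17+40+201+118+228+14+91+212+104+2 = 1027 → 04 03.
Outer input = (K'⊕opad) ∥ inner = 7b 42 a3 1c 8e 64 ∥ 04 03.
Outer hash (tag): sum = 123+66+163+28+142+100+4+3 = 629 → 02 75.

0275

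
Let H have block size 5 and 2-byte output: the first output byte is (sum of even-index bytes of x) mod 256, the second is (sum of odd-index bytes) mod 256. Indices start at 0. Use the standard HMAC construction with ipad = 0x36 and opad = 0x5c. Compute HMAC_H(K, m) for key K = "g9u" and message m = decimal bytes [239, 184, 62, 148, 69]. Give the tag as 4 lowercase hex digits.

Key "g9u" = 67 39 75 is 3 bytes ≤ B = 5; zero-pad to 5 bytes: K' = 67 39 75 00 00.
K' ⊕ ipad = 51 0f 43 36 36.  K' ⊕ opad = 3b 65 29 5c 5c.
Inner input = (K'⊕ipad) ∥ m = 51 0f 43 36 36 ∥ ef b8 3e 94 45.
Inner hash: even-index sum = 534 mod 256 = 22; odd-index sum = 439 mod 256 = 183 → 16 b7.
Outer input = (K'⊕opad) ∥ inner = 3b 65 29 5c 5c ∥ 16 b7.
Outer hash (tag): even-index sum = 375 mod 256 = 119; odd-index sum = 215 mod 256 = 215 → 77 d7.

77d7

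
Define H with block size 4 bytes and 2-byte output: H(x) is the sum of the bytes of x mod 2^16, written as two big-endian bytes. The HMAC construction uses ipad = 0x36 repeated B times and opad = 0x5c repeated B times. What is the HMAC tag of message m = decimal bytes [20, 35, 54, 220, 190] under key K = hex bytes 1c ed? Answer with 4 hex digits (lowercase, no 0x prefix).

Key hex bytes 1c ed is 2 bytes ≤ B = 4; zero-pad to 4 bytes: K' = 1c ed 00 00.
K' ⊕ ipad = 2a db 36 36.  K' ⊕ opad = 40 b1 5c 5c.
Inner input = (K'⊕ipad) ∥ m = 2a db 36 36 ∥ 14 23 36 dc be.
Inner hash: sum = 42+219+54+54+20+35+54+220+190 = 888 → 03 78.
Outer input = (K'⊕opad) ∥ inner = 40 b1 5c 5c ∥ 03 78.
Outer hash (tag): sum = 64+177+92+92+3+120 = 548 → 02 24.

0224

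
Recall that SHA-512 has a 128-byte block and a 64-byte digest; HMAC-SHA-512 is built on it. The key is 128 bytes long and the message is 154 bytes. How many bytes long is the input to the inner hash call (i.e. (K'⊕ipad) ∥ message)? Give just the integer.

Key is 128 ≤ 128 bytes, zero-padded: |K'| = 128.
Inner input = (K'⊕ipad) ∥ m → 128 + 154 = 282 bytes.

282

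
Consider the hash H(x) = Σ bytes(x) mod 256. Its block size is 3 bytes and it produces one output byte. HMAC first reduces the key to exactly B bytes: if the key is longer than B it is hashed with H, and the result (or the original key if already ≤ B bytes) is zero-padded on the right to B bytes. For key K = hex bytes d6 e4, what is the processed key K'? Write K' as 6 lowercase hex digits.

Key hex bytes d6 e4 is 2 bytes ≤ B = 3; zero-pad to 3 bytes: K' = d6 e4 00.

d6e400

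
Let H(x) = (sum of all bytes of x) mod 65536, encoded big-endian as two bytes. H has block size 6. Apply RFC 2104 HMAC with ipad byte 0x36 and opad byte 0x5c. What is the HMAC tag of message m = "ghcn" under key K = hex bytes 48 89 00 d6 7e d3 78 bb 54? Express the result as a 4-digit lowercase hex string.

Key hex bytes 48 89 00 d6 7e d3 78 bb 54 is 9 bytes > B = 6, so hash it first: H(key) = 04 7f, then zero-pad to 6 bytes: K' = 04 7f 00 00 00 00.
K' ⊕ ipad = 32 49 36 36 36 36.  K' ⊕ opad = 58 23 5c 5c 5c 5c.
Inner input = (K'⊕ipad) ∥ m = 32 49 36 36 36 36 ∥ 67 68 63 6e.
Inner hash: sum = 50+73+54+54+54+54+103+104+99+110 = 755 → 02 f3.
Outer input = (K'⊕opad) ∥ inner = 58 23 5c 5c 5c 5c ∥ 02 f3.
Outer hash (tag): sum = 88+35+92+92+92+92+2+243 = 736 → 02 e0.

02e0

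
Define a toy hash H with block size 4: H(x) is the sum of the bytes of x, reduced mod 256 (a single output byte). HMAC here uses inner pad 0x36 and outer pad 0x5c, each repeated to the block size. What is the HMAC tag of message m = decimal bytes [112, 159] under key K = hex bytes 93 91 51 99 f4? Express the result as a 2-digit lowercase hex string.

Key hex bytes 93 91 51 99 f4 is 5 bytes > B = 4, so hash it first: H(key) = 02, then zero-pad to 4 bytes: K' = 02 00 00 00.
K' ⊕ ipad = 34 36 36 36.  K' ⊕ opad = 5e 5c 5c 5c.
Inner input = (K'⊕ipad) ∥ m = 34 36 36 36 ∥ 70 9f.
Inner hash: sum = 52+54+54+54+112+159 = 485; mod 256 = 229 → e5.
Outer input = (K'⊕opad) ∥ inner = 5e 5c 5c 5c ∥ e5.
Outer hash (tag): sum = 94+92+92+92+229 = 599; mod 256 = 87 → 57.

57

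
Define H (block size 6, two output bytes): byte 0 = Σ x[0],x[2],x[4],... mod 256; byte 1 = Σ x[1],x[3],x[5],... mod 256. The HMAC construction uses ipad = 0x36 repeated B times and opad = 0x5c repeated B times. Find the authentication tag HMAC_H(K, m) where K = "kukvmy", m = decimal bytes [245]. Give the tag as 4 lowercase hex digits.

Key "kukvmy" = 6b 75 6b 76 6d 79 is exactly B = 6 bytes: K' = 6b 75 6b 76 6d 79.
K' ⊕ ipad = 5d 43 5d 40 5b 4f.  K' ⊕ opad = 37 29 37 2a 31 25.
Inner input = (K'⊕ipad) ∥ m = 5d 43 5d 40 5b 4f ∥ f5.
Inner hash: even-index sum = 522 mod 256 = 10; odd-index sum = 210 mod 256 = 210 → 0a d2.
Outer input = (K'⊕opad) ∥ inner = 37 29 37 2a 31 25 ∥ 0a d2.
Outer hash (tag): even-index sum = 169 mod 256 = 169; odd-index sum = 330 mod 256 = 74 → a9 4a.

a94a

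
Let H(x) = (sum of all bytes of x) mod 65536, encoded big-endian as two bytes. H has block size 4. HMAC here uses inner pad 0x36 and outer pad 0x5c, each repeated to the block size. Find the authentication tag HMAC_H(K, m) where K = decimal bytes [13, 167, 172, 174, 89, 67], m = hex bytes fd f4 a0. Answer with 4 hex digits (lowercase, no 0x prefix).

02dc

Key decimal bytes [13, 167, 172, 174, 89, 67] = 0d a7 ac ae 59 43 is 6 bytes > B = 4, so hash it first: H(key) = 02 aa, then zero-pad to 4 bytes: K' = 02 aa 00 00.
K' ⊕ ipad = 34 9c 36 36.  K' ⊕ opad = 5e f6 5c 5c.
Inner input = (K'⊕ipad) ∥ m = 34 9c 36 36 ∥ fd f4 a0.
Inner hash: sum = 52+156+54+54+253+244+160 = 973 → 03 cd.
Outer input = (K'⊕opad) ∥ inner = 5e f6 5c 5c ∥ 03 cd.
Outer hash (tag): sum = 94+246+92+92+3+205 = 732 → 02 dc.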